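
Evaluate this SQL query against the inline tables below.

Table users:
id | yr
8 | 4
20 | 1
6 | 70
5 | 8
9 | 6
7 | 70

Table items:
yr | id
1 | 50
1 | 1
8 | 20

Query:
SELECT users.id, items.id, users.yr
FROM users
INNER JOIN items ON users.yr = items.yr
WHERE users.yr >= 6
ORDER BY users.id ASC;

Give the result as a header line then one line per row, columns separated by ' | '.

== RESULT ==
users.id | items.id | users.yr
5 | 20 | 8

Derivation:
After JOIN items (3 rows):
users.id | users.yr | items.yr | items.id
20 | 1 | 1 | 50
20 | 1 | 1 | 1
5 | 8 | 8 | 20
After WHERE (1 rows):
users.id | users.yr | items.yr | items.id
5 | 8 | 8 | 20
After SELECT (1 rows):
users.id | items.id | users.yr
5 | 20 | 8
After ORDER BY (1 rows):
users.id | items.id | users.yr
5 | 20 | 8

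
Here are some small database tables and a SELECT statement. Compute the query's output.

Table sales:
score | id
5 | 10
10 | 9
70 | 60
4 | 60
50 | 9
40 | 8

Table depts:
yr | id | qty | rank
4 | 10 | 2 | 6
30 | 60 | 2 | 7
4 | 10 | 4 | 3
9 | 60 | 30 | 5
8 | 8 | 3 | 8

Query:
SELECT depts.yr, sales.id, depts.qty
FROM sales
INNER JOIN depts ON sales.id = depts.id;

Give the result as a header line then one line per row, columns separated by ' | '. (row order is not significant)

== RESULT ==
depts.yr | sales.id | depts.qty
4 | 10 | 2
4 | 10 | 4
30 | 60 | 2
9 | 60 | 30
30 | 60 | 2
9 | 60 | 30
8 | 8 | 3

Derivation:
After JOIN depts (7 rows):
sales.score | sales.id | depts.yr | depts.id | depts.qty | depts.rank
5 | 10 | 4 | 10 | 2 | 6
5 | 10 | 4 | 10 | 4 | 3
70 | 60 | 30 | 60 | 2 | 7
70 | 60 | 9 | 60 | 30 | 5
4 | 60 | 30 | 60 | 2 | 7
4 | 60 | 9 | 60 | 30 | 5
40 | 8 | 8 | 8 | 3 | 8
After SELECT (7 rows):
depts.yr | sales.id | depts.qty
4 | 10 | 2
4 | 10 | 4
30 | 60 | 2
9 | 60 | 30
30 | 60 | 2
9 | 60 | 30
8 | 8 | 3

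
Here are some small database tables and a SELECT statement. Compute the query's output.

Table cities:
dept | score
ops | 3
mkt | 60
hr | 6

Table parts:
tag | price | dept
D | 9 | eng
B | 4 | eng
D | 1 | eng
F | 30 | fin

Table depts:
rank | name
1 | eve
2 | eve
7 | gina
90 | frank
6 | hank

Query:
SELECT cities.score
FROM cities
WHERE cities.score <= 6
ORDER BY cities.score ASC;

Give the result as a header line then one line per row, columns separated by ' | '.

== RESULT ==
cities.score
3
6

Derivation:
After WHERE (2 rows):
cities.dept | cities.score
ops | 3
hr | 6
After SELECT (2 rows):
cities.score
3
6
After ORDER BY (2 rows):
cities.score
3
6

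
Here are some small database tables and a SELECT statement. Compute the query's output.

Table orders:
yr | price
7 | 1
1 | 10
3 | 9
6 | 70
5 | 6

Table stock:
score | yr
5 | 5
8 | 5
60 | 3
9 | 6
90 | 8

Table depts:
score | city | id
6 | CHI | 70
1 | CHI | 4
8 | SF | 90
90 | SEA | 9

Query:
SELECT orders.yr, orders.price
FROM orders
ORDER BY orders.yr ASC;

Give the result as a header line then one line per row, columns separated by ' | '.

After SELECT (5 rows):
orders.yr | orders.price
7 | 1
1 | 10
3 | 9
6 | 70
5 | 6
After ORDER BY (5 rows):
orders.yr | orders.price
1 | 10
3 | 9
5 | 6
6 | 70
7 | 1

== RESULT ==
orders.yr | orders.price
1 | 10
3 | 9
5 | 6
6 | 70
7 | 1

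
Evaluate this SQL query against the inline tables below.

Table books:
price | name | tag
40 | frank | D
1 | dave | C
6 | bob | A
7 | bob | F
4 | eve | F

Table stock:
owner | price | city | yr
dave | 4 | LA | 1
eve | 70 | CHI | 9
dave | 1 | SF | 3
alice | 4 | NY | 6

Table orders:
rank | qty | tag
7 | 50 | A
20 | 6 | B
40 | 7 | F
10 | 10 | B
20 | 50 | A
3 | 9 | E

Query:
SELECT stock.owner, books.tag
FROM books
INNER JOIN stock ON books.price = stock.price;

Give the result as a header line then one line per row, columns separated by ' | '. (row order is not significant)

== RESULT ==
stock.owner | books.tag
dave | C
dave | F
alice | F

Derivation:
After JOIN stock (3 rows):
books.price | books.name | books.tag | stock.owner | stock.price | stock.city | stock.yr
1 | dave | C | dave | 1 | SF | 3
4 | eve | F | dave | 4 | LA | 1
4 | eve | F | alice | 4 | NY | 6
After SELECT (3 rows):
stock.owner | books.tag
dave | C
dave | F
alice | F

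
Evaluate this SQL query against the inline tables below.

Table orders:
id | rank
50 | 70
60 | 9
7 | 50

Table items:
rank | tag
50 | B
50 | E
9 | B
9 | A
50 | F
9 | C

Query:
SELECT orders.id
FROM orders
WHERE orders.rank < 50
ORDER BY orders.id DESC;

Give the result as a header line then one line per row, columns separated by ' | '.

== RESULT ==
orders.id
60

Derivation:
After WHERE (1 rows):
orders.id | orders.rank
60 | 9
After SELECT (1 rows):
orders.id
60
After ORDER BY (1 rows):
orders.id
60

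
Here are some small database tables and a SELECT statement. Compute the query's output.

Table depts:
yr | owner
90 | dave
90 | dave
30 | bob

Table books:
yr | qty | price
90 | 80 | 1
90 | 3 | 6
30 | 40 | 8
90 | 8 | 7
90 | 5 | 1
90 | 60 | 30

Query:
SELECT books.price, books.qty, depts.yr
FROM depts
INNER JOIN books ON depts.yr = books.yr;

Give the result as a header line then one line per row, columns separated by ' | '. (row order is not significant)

== RESULT ==
books.price | books.qty | depts.yr
1 | 80 | 90
6 | 3 | 90
7 | 8 | 90
1 | 5 | 90
30 | 60 | 90
1 | 80 | 90
6 | 3 | 90
7 | 8 | 90
1 | 5 | 90
30 | 60 | 90
8 | 40 | 30

Derivation:
After JOIN books (11 rows):
depts.yr | depts.owner | books.yr | books.qty | books.price
90 | dave | 90 | 80 | 1
90 | dave | 90 | 3 | 6
90 | dave | 90 | 8 | 7
90 | dave | 90 | 5 | 1
90 | dave | 90 | 60 | 30
90 | dave | 90 | 80 | 1
90 | dave | 90 | 3 | 6
90 | dave | 90 | 8 | 7
90 | dave | 90 | 5 | 1
90 | dave | 90 | 60 | 30
30 | bob | 30 | 40 | 8
After SELECT (11 rows):
books.price | books.qty | depts.yr
1 | 80 | 90
6 | 3 | 90
7 | 8 | 90
1 | 5 | 90
30 | 60 | 90
1 | 80 | 90
6 | 3 | 90
7 | 8 | 90
1 | 5 | 90
30 | 60 | 90
8 | 40 | 30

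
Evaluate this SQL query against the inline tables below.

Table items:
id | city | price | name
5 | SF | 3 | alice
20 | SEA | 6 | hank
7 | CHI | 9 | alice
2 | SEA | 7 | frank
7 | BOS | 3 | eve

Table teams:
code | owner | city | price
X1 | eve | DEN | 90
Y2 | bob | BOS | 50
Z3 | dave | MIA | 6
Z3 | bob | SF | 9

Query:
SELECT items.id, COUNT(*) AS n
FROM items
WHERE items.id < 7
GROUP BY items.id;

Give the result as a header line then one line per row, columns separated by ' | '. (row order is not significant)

After WHERE (2 rows):
items.id | items.city | items.price | items.name
5 | SF | 3 | alice
2 | SEA | 7 | frank
After GROUP BY (2 rows):
items.id | n
5 | 1
2 | 1

== RESULT ==
items.id | n
5 | 1
2 | 1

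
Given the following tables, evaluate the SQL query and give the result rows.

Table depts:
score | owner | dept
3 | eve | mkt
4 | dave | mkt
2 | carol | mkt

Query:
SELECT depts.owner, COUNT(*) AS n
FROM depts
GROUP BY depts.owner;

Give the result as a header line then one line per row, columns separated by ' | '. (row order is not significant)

== RESULT ==
depts.owner | n
eve | 1
dave | 1
carol | 1

Derivation:
After GROUP BY (3 rows):
depts.owner | n
eve | 1
dave | 1
carol | 1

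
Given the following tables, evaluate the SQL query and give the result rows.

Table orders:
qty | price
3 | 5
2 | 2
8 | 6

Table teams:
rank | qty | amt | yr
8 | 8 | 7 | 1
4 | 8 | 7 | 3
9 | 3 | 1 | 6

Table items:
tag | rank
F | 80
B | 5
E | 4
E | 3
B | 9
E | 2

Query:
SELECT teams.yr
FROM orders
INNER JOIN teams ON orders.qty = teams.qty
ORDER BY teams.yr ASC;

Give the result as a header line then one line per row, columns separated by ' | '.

== RESULT ==
teams.yr
1
3
6

Derivation:
After JOIN teams (3 rows):
orders.qty | orders.price | teams.rank | teams.qty | teams.amt | teams.yr
3 | 5 | 9 | 3 | 1 | 6
8 | 6 | 8 | 8 | 7 | 1
8 | 6 | 4 | 8 | 7 | 3
After SELECT (3 rows):
teams.yr
6
1
3
After ORDER BY (3 rows):
teams.yr
1
3
6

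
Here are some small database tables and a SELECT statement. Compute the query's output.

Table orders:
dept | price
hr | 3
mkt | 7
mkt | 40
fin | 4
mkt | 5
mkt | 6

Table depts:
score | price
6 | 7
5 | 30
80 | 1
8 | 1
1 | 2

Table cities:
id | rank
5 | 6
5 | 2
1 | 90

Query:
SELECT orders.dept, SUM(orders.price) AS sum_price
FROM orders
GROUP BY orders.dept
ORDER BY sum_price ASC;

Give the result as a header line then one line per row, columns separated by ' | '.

After GROUP BY (3 rows):
orders.dept | sum_price
hr | 3
mkt | 58
fin | 4
After ORDER BY (3 rows):
orders.dept | sum_price
hr | 3
fin | 4
mkt | 58

== RESULT ==
orders.dept | sum_price
hr | 3
fin | 4
mkt | 58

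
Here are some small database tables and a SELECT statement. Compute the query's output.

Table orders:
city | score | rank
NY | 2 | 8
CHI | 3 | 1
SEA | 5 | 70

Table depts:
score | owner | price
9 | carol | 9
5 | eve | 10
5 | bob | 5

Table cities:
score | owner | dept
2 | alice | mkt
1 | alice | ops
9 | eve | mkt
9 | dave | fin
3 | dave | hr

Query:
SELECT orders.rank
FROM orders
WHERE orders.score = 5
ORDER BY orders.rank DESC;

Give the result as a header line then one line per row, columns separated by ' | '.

== RESULT ==
orders.rank
70

Derivation:
After WHERE (1 rows):
orders.city | orders.score | orders.rank
SEA | 5 | 70
After SELECT (1 rows):
orders.rank
70
After ORDER BY (1 rows):
orders.rank
70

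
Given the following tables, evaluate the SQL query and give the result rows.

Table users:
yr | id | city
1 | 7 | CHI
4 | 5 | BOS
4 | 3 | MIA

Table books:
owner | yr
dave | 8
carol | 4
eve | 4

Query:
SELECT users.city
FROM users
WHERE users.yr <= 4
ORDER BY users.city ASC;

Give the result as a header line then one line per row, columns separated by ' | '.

== RESULT ==
users.city
BOS
CHI
MIA

Derivation:
After WHERE (3 rows):
users.yr | users.id | users.city
1 | 7 | CHI
4 | 5 | BOS
4 | 3 | MIA
After SELECT (3 rows):
users.city
CHI
BOS
MIA
After ORDER BY (3 rows):
users.city
BOS
CHI
MIA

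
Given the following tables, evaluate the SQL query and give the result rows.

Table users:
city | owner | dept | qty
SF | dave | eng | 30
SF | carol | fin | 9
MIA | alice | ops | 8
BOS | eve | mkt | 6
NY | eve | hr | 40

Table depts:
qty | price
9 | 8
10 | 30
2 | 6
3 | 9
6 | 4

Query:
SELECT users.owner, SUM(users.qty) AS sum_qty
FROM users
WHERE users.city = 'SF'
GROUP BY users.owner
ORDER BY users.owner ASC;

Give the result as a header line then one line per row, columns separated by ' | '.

After WHERE (2 rows):
users.city | users.owner | users.dept | users.qty
SF | dave | eng | 30
SF | carol | fin | 9
After GROUP BY (2 rows):
users.owner | sum_qty
dave | 30
carol | 9
After ORDER BY (2 rows):
users.owner | sum_qty
carol | 9
dave | 30

== RESULT ==
users.owner | sum_qty
carol | 9
dave | 30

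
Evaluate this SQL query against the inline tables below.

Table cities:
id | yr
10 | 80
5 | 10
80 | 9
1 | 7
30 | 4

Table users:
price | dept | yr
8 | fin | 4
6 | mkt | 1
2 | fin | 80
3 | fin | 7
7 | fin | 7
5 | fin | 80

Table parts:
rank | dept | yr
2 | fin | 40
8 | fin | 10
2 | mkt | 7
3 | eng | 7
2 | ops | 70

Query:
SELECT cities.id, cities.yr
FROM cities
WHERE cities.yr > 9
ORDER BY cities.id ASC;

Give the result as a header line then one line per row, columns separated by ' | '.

After WHERE (2 rows):
cities.id | cities.yr
10 | 80
5 | 10
After SELECT (2 rows):
cities.id | cities.yr
10 | 80
5 | 10
After ORDER BY (2 rows):
cities.id | cities.yr
5 | 10
10 | 80

== RESULT ==
cities.id | cities.yr
5 | 10
10 | 80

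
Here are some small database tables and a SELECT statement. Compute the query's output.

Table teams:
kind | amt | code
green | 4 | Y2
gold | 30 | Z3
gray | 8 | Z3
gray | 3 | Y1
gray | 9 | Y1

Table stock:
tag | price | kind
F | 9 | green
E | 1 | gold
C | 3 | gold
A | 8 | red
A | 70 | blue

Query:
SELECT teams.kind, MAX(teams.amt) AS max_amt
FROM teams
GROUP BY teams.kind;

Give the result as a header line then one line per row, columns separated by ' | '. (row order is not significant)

== RESULT ==
teams.kind | max_amt
green | 4
gold | 30
gray | 9

Derivation:
After GROUP BY (3 rows):
teams.kind | max_amt
green | 4
gold | 30
gray | 9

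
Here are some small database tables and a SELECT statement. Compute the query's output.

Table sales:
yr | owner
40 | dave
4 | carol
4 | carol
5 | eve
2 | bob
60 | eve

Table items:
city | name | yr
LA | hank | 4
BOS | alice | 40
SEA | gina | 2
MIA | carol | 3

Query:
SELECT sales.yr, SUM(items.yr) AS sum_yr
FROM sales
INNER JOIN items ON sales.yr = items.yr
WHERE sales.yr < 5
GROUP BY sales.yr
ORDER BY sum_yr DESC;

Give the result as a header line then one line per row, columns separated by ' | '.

After JOIN items (4 rows):
sales.yr | sales.owner | items.city | items.name | items.yr
40 | dave | BOS | alice | 40
4 | carol | LA | hank | 4
4 | carol | LA | hank | 4
2 | bob | SEA | gina | 2
After WHERE (3 rows):
sales.yr | sales.owner | items.city | items.name | items.yr
4 | carol | LA | hank | 4
4 | carol | LA | hank | 4
2 | bob | SEA | gina | 2
After GROUP BY (2 rows):
sales.yr | sum_yr
4 | 8
2 | 2
After ORDER BY (2 rows):
sales.yr | sum_yr
4 | 8
2 | 2

== RESULT ==
sales.yr | sum_yr
4 | 8
2 | 2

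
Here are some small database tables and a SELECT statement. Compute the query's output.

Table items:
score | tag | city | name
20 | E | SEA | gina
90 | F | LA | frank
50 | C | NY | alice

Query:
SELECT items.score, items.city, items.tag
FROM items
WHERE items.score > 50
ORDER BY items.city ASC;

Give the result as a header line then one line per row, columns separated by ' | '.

== RESULT ==
items.score | items.city | items.tag
90 | LA | F

Derivation:
After WHERE (1 rows):
items.score | items.tag | items.city | items.name
90 | F | LA | frank
After SELECT (1 rows):
items.score | items.city | items.tag
90 | LA | F
After ORDER BY (1 rows):
items.score | items.city | items.tag
90 | LA | F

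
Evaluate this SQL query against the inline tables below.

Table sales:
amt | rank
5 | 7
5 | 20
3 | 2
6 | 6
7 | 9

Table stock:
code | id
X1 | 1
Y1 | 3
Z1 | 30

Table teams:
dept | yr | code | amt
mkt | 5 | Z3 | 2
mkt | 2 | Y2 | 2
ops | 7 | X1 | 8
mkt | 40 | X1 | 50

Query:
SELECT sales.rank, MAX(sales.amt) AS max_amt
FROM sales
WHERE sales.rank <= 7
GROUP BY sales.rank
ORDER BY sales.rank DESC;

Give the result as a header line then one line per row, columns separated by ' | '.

== RESULT ==
sales.rank | max_amt
7 | 5
6 | 6
2 | 3

Derivation:
After WHERE (3 rows):
sales.amt | sales.rank
5 | 7
3 | 2
6 | 6
After GROUP BY (3 rows):
sales.rank | max_amt
7 | 5
2 | 3
6 | 6
After ORDER BY (3 rows):
sales.rank | max_amt
7 | 5
6 | 6
2 | 3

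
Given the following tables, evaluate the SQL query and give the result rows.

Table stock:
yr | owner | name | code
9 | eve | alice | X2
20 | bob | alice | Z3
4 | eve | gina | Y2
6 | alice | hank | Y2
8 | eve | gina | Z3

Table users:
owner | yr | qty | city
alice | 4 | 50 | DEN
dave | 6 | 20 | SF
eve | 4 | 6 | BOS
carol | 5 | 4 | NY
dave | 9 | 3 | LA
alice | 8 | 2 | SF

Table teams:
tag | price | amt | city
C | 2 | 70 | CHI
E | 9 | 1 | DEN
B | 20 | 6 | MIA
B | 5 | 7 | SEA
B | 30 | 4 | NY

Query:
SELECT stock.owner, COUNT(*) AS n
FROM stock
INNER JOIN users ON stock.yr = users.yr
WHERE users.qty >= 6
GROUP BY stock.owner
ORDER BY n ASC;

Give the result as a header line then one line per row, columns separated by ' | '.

== RESULT ==
stock.owner | n
alice | 1
eve | 2

Derivation:
After JOIN users (5 rows):
stock.yr | stock.owner | stock.name | stock.code | users.owner | users.yr | users.qty | users.city
9 | eve | alice | X2 | dave | 9 | 3 | LA
4 | eve | gina | Y2 | alice | 4 | 50 | DEN
4 | eve | gina | Y2 | eve | 4 | 6 | BOS
6 | alice | hank | Y2 | dave | 6 | 20 | SF
8 | eve | gina | Z3 | alice | 8 | 2 | SF
After WHERE (3 rows):
stock.yr | stock.owner | stock.name | stock.code | users.owner | users.yr | users.qty | users.city
4 | eve | gina | Y2 | alice | 4 | 50 | DEN
4 | eve | gina | Y2 | eve | 4 | 6 | BOS
6 | alice | hank | Y2 | dave | 6 | 20 | SF
After GROUP BY (2 rows):
stock.owner | n
eve | 2
alice | 1
After ORDER BY (2 rows):
stock.owner | n
alice | 1
eve | 2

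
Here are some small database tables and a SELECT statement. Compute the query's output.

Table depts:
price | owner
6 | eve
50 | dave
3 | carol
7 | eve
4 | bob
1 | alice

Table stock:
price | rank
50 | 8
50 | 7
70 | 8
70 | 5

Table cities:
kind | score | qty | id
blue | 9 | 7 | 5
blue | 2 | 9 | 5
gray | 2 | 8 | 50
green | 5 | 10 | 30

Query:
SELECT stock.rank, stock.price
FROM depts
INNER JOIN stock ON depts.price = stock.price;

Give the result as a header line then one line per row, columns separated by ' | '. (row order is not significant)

== RESULT ==
stock.rank | stock.price
8 | 50
7 | 50

Derivation:
After JOIN stock (2 rows):
depts.price | depts.owner | stock.price | stock.rank
50 | dave | 50 | 8
50 | dave | 50 | 7
After SELECT (2 rows):
stock.rank | stock.price
8 | 50
7 | 50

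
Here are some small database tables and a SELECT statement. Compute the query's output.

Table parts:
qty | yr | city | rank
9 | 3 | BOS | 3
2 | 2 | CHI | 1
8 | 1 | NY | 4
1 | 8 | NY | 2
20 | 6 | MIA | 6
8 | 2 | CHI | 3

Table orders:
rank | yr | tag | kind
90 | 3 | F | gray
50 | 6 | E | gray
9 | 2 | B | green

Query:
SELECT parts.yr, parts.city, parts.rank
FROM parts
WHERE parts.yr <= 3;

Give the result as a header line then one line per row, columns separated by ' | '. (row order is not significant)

After WHERE (4 rows):
parts.qty | parts.yr | parts.city | parts.rank
9 | 3 | BOS | 3
2 | 2 | CHI | 1
8 | 1 | NY | 4
8 | 2 | CHI | 3
After SELECT (4 rows):
parts.yr | parts.city | parts.rank
3 | BOS | 3
2 | CHI | 1
1 | NY | 4
2 | CHI | 3

== RESULT ==
parts.yr | parts.city | parts.rank
3 | BOS | 3
2 | CHI | 1
1 | NY | 4
2 | CHI | 3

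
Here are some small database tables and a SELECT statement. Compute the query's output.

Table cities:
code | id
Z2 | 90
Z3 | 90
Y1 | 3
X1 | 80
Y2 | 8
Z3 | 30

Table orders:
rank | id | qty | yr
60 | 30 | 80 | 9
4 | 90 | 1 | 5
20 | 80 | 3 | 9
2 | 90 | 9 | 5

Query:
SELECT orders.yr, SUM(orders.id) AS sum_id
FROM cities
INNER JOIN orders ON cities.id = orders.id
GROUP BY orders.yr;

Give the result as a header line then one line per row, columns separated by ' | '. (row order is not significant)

After JOIN orders (6 rows):
cities.code | cities.id | orders.rank | orders.id | orders.qty | orders.yr
Z2 | 90 | 4 | 90 | 1 | 5
Z2 | 90 | 2 | 90 | 9 | 5
Z3 | 90 | 4 | 90 | 1 | 5
Z3 | 90 | 2 | 90 | 9 | 5
X1 | 80 | 20 | 80 | 3 | 9
Z3 | 30 | 60 | 30 | 80 | 9
After GROUP BY (2 rows):
orders.yr | sum_id
5 | 360
9 | 110

== RESULT ==
orders.yr | sum_id
5 | 360
9 | 110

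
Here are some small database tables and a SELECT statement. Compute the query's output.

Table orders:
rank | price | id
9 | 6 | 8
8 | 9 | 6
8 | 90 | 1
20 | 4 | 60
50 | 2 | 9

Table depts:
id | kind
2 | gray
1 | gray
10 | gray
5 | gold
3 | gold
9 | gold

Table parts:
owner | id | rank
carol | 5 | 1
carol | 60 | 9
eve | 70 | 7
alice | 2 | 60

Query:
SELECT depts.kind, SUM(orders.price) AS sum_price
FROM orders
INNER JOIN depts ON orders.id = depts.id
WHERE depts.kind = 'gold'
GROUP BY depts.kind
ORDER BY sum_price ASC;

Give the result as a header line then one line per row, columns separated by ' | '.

== RESULT ==
depts.kind | sum_price
gold | 2

Derivation:
After JOIN depts (2 rows):
orders.rank | orders.price | orders.id | depts.id | depts.kind
8 | 90 | 1 | 1 | gray
50 | 2 | 9 | 9 | gold
After WHERE (1 rows):
orders.rank | orders.price | orders.id | depts.id | depts.kind
50 | 2 | 9 | 9 | gold
After GROUP BY (1 rows):
depts.kind | sum_price
gold | 2
After ORDER BY (1 rows):
depts.kind | sum_price
gold | 2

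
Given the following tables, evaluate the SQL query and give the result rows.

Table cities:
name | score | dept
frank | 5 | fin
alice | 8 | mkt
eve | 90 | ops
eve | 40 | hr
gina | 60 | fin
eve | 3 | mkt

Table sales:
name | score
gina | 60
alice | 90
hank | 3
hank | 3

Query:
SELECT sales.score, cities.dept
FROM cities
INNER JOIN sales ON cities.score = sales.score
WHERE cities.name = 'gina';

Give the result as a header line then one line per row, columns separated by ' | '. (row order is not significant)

== RESULT ==
sales.score | cities.dept
60 | fin

Derivation:
After JOIN sales (4 rows):
cities.name | cities.score | cities.dept | sales.name | sales.score
eve | 90 | ops | alice | 90
gina | 60 | fin | gina | 60
eve | 3 | mkt | hank | 3
eve | 3 | mkt | hank | 3
After WHERE (1 rows):
cities.name | cities.score | cities.dept | sales.name | sales.score
gina | 60 | fin | gina | 60
After SELECT (1 rows):
sales.score | cities.dept
60 | fin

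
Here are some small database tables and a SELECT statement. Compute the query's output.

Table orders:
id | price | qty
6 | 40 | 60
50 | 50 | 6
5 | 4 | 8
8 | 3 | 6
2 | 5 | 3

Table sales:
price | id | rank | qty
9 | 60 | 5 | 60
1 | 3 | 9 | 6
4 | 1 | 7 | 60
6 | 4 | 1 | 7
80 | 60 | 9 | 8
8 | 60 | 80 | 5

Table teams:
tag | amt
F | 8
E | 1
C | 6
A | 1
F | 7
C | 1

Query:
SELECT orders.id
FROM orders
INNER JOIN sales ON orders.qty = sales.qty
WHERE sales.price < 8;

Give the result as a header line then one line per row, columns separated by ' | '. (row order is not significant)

After JOIN sales (5 rows):
orders.id | orders.price | orders.qty | sales.price | sales.id | sales.rank | sales.qty
6 | 40 | 60 | 9 | 60 | 5 | 60
6 | 40 | 60 | 4 | 1 | 7 | 60
50 | 50 | 6 | 1 | 3 | 9 | 6
5 | 4 | 8 | 80 | 60 | 9 | 8
8 | 3 | 6 | 1 | 3 | 9 | 6
After WHERE (3 rows):
orders.id | orders.price | orders.qty | sales.price | sales.id | sales.rank | sales.qty
6 | 40 | 60 | 4 | 1 | 7 | 60
50 | 50 | 6 | 1 | 3 | 9 | 6
8 | 3 | 6 | 1 | 3 | 9 | 6
After SELECT (3 rows):
orders.id
6
50
8

== RESULT ==
orders.id
6
50
8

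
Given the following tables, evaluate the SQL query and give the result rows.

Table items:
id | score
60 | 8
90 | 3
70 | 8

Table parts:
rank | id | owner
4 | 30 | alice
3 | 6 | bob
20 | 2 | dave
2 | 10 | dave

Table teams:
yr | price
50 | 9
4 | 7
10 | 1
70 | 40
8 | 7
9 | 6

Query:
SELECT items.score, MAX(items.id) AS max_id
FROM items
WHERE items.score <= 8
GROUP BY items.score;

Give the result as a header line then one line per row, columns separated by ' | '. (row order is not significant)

After WHERE (3 rows):
items.id | items.score
60 | 8
90 | 3
70 | 8
After GROUP BY (2 rows):
items.score | max_id
8 | 70
3 | 90

== RESULT ==
items.score | max_id
8 | 70
3 | 90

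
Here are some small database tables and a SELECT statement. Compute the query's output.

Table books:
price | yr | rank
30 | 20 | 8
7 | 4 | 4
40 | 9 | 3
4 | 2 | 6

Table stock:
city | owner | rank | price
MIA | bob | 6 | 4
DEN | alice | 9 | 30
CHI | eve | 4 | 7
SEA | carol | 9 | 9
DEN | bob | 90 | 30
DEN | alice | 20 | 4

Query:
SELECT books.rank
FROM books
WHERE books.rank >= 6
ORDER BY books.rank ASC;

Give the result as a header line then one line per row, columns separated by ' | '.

== RESULT ==
books.rank
6
8

Derivation:
After WHERE (2 rows):
books.price | books.yr | books.rank
30 | 20 | 8
4 | 2 | 6
After SELECT (2 rows):
books.rank
8
6
After ORDER BY (2 rows):
books.rank
6
8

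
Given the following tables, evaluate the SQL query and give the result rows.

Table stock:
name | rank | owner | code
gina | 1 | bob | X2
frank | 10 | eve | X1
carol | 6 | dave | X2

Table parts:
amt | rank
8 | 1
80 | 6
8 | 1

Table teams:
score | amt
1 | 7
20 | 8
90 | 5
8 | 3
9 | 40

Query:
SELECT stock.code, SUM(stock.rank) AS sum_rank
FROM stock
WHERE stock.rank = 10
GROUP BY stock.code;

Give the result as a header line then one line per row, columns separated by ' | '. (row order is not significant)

== RESULT ==
stock.code | sum_rank
X1 | 10

Derivation:
After WHERE (1 rows):
stock.name | stock.rank | stock.owner | stock.code
frank | 10 | eve | X1
After GROUP BY (1 rows):
stock.code | sum_rank
X1 | 10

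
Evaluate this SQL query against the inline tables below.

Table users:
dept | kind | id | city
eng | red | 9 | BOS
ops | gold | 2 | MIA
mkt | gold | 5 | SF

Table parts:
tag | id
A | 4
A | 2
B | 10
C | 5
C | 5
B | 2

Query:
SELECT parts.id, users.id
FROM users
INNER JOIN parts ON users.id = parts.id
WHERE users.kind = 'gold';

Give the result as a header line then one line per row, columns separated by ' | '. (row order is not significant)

== RESULT ==
parts.id | users.id
2 | 2
2 | 2
5 | 5
5 | 5

Derivation:
After JOIN parts (4 rows):
users.dept | users.kind | users.id | users.city | parts.tag | parts.id
ops | gold | 2 | MIA | A | 2
ops | gold | 2 | MIA | B | 2
mkt | gold | 5 | SF | C | 5
mkt | gold | 5 | SF | C | 5
After WHERE (4 rows):
users.dept | users.kind | users.id | users.city | parts.tag | parts.id
ops | gold | 2 | MIA | A | 2
ops | gold | 2 | MIA | B | 2
mkt | gold | 5 | SF | C | 5
mkt | gold | 5 | SF | C | 5
After SELECT (4 rows):
parts.id | users.id
2 | 2
2 | 2
5 | 5
5 | 5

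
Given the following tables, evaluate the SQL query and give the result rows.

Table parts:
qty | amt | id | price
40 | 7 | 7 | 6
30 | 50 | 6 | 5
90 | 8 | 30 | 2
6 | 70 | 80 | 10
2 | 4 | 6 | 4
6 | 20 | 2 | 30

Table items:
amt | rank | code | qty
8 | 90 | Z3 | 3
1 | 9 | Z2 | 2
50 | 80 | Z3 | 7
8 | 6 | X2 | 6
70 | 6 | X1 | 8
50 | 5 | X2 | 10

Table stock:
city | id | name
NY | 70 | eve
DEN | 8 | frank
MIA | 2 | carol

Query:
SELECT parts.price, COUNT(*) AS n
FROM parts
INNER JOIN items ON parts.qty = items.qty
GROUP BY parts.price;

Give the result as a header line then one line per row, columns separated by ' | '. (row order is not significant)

== RESULT ==
parts.price | n
10 | 1
4 | 1
30 | 1

Derivation:
After JOIN items (3 rows):
parts.qty | parts.amt | parts.id | parts.price | items.amt | items.rank | items.code | items.qty
6 | 70 | 80 | 10 | 8 | 6 | X2 | 6
2 | 4 | 6 | 4 | 1 | 9 | Z2 | 2
6 | 20 | 2 | 30 | 8 | 6 | X2 | 6
After GROUP BY (3 rows):
parts.price | n
10 | 1
4 | 1
30 | 1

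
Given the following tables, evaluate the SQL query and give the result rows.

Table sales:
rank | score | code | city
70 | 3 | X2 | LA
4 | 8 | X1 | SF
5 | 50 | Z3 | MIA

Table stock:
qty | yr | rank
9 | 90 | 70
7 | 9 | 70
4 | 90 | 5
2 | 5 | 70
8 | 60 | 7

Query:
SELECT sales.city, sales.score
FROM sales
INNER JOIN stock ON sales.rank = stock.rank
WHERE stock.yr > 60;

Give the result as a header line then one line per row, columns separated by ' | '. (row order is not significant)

== RESULT ==
sales.city | sales.score
LA | 3
MIA | 50

Derivation:
After JOIN stock (4 rows):
sales.rank | sales.score | sales.code | sales.city | stock.qty | stock.yr | stock.rank
70 | 3 | X2 | LA | 9 | 90 | 70
70 | 3 | X2 | LA | 7 | 9 | 70
70 | 3 | X2 | LA | 2 | 5 | 70
5 | 50 | Z3 | MIA | 4 | 90 | 5
After WHERE (2 rows):
sales.rank | sales.score | sales.code | sales.city | stock.qty | stock.yr | stock.rank
70 | 3 | X2 | LA | 9 | 90 | 70
5 | 50 | Z3 | MIA | 4 | 90 | 5
After SELECT (2 rows):
sales.city | sales.score
LA | 3
MIA | 50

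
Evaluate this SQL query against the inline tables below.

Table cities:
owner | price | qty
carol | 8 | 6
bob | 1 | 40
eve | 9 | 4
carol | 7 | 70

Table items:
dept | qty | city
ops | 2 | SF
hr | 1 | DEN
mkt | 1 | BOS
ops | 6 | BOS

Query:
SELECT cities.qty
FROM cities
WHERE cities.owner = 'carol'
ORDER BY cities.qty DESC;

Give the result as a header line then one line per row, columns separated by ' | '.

== RESULT ==
cities.qty
70
6

Derivation:
After WHERE (2 rows):
cities.owner | cities.price | cities.qty
carol | 8 | 6
carol | 7 | 70
After SELECT (2 rows):
cities.qty
6
70
After ORDER BY (2 rows):
cities.qty
70
6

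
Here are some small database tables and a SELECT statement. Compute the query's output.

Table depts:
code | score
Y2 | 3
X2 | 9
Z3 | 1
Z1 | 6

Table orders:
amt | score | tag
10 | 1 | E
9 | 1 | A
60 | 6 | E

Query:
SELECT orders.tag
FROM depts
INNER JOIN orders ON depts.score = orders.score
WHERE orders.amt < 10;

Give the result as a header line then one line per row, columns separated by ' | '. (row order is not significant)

After JOIN orders (3 rows):
depts.code | depts.score | orders.amt | orders.score | orders.tag
Z3 | 1 | 10 | 1 | E
Z3 | 1 | 9 | 1 | A
Z1 | 6 | 60 | 6 | E
After WHERE (1 rows):
depts.code | depts.score | orders.amt | orders.score | orders.tag
Z3 | 1 | 9 | 1 | A
After SELECT (1 rows):
orders.tag
A

== RESULT ==
orders.tag
A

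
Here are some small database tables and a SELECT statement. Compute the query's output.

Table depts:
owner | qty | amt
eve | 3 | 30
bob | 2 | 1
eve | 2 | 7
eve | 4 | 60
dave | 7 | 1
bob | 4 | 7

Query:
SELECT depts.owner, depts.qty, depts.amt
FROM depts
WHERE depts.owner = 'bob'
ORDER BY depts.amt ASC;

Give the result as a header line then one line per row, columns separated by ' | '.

After WHERE (2 rows):
depts.owner | depts.qty | depts.amt
bob | 2 | 1
bob | 4 | 7
After SELECT (2 rows):
depts.owner | depts.qty | depts.amt
bob | 2 | 1
bob | 4 | 7
After ORDER BY (2 rows):
depts.owner | depts.qty | depts.amt
bob | 2 | 1
bob | 4 | 7

== RESULT ==
depts.owner | depts.qty | depts.amt
bob | 2 | 1
bob | 4 | 7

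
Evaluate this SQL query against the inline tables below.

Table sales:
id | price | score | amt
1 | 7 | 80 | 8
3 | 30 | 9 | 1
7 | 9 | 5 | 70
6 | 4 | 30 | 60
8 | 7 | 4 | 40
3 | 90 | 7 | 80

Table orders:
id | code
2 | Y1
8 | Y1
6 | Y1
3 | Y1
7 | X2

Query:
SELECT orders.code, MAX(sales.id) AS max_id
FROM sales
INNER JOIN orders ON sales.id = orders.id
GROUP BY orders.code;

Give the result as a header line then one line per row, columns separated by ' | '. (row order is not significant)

== RESULT ==
orders.code | max_id
Y1 | 8
X2 | 7

Derivation:
After JOIN orders (5 rows):
sales.id | sales.price | sales.score | sales.amt | orders.id | orders.code
3 | 30 | 9 | 1 | 3 | Y1
7 | 9 | 5 | 70 | 7 | X2
6 | 4 | 30 | 60 | 6 | Y1
8 | 7 | 4 | 40 | 8 | Y1
3 | 90 | 7 | 80 | 3 | Y1
After GROUP BY (2 rows):
orders.code | max_id
Y1 | 8
X2 | 7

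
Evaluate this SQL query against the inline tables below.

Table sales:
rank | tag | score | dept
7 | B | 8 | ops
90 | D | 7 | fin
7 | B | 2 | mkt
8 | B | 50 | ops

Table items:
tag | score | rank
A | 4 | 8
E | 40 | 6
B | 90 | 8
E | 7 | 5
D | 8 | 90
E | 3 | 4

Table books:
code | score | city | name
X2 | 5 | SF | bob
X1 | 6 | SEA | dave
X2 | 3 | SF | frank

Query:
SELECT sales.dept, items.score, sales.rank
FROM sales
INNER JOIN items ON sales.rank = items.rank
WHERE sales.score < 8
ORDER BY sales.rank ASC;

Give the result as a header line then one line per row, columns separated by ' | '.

== RESULT ==
sales.dept | items.score | sales.rank
fin | 8 | 90

Derivation:
After JOIN items (3 rows):
sales.rank | sales.tag | sales.score | sales.dept | items.tag | items.score | items.rank
90 | D | 7 | fin | D | 8 | 90
8 | B | 50 | ops | A | 4 | 8
8 | B | 50 | ops | B | 90 | 8
After WHERE (1 rows):
sales.rank | sales.tag | sales.score | sales.dept | items.tag | items.score | items.rank
90 | D | 7 | fin | D | 8 | 90
After SELECT (1 rows):
sales.dept | items.score | sales.rank
fin | 8 | 90
After ORDER BY (1 rows):
sales.dept | items.score | sales.rank
fin | 8 | 90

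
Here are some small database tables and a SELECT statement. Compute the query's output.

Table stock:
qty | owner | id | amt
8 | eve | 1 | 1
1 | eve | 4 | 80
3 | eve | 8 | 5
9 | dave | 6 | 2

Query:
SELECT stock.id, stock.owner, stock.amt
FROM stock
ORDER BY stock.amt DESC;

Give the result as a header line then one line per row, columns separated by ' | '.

== RESULT ==
stock.id | stock.owner | stock.amt
4 | eve | 80
8 | eve | 5
6 | dave | 2
1 | eve | 1

Derivation:
After SELECT (4 rows):
stock.id | stock.owner | stock.amt
1 | eve | 1
4 | eve | 80
8 | eve | 5
6 | dave | 2
After ORDER BY (4 rows):
stock.id | stock.owner | stock.amt
4 | eve | 80
8 | eve | 5
6 | dave | 2
1 | eve | 1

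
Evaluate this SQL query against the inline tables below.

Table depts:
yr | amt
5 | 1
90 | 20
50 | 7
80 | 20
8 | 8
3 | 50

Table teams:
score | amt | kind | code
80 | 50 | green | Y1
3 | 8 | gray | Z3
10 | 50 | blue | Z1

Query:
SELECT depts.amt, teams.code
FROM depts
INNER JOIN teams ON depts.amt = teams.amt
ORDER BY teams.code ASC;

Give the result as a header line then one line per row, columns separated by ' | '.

== RESULT ==
depts.amt | teams.code
50 | Y1
50 | Z1
8 | Z3

Derivation:
After JOIN teams (3 rows):
depts.yr | depts.amt | teams.score | teams.amt | teams.kind | teams.code
8 | 8 | 3 | 8 | gray | Z3
3 | 50 | 80 | 50 | green | Y1
3 | 50 | 10 | 50 | blue | Z1
After SELECT (3 rows):
depts.amt | teams.code
8 | Z3
50 | Y1
50 | Z1
After ORDER BY (3 rows):
depts.amt | teams.code
50 | Y1
50 | Z1
8 | Z3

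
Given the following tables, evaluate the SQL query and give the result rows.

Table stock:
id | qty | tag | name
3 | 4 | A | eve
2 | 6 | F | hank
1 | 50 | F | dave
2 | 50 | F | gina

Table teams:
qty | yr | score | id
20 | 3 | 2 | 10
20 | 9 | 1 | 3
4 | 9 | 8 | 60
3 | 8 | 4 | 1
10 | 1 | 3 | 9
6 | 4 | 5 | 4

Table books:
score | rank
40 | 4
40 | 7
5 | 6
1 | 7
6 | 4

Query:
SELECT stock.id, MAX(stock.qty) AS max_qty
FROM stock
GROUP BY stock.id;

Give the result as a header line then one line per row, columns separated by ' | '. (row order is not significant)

== RESULT ==
stock.id | max_qty
3 | 4
2 | 50
1 | 50

Derivation:
After GROUP BY (3 rows):
stock.id | max_qty
3 | 4
2 | 50
1 | 50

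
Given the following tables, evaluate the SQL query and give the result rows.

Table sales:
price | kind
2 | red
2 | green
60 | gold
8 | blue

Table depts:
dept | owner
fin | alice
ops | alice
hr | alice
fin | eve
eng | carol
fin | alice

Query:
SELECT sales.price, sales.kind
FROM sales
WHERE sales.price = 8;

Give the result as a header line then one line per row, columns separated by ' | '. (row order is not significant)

After WHERE (1 rows):
sales.price | sales.kind
8 | blue
After SELECT (1 rows):
sales.price | sales.kind
8 | blue

== RESULT ==
sales.price | sales.kind
8 | blue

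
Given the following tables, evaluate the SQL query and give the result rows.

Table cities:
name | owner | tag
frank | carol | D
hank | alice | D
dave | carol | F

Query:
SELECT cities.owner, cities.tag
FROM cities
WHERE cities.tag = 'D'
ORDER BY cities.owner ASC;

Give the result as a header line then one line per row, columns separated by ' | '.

== RESULT ==
cities.owner | cities.tag
alice | D
carol | D

Derivation:
After WHERE (2 rows):
cities.name | cities.owner | cities.tag
frank | carol | D
hank | alice | D
After SELECT (2 rows):
cities.owner | cities.tag
carol | D
alice | D
After ORDER BY (2 rows):
cities.owner | cities.tag
alice | D
carol | D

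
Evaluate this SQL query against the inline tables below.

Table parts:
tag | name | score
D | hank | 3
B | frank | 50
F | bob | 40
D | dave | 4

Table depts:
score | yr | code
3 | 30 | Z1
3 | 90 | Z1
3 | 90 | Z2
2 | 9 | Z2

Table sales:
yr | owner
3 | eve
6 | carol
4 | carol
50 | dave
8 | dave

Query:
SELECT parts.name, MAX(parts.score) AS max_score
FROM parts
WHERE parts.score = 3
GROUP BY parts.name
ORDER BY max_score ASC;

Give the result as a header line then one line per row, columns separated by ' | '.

After WHERE (1 rows):
parts.tag | parts.name | parts.score
D | hank | 3
After GROUP BY (1 rows):
parts.name | max_score
hank | 3
After ORDER BY (1 rows):
parts.name | max_score
hank | 3

== RESULT ==
parts.name | max_score
hank | 3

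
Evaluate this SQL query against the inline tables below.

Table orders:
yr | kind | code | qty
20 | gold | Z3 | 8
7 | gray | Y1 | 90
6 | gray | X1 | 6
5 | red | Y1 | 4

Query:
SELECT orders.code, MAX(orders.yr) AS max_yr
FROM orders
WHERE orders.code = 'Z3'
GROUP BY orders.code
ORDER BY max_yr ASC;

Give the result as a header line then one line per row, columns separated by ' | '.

After WHERE (1 rows):
orders.yr | orders.kind | orders.code | orders.qty
20 | gold | Z3 | 8
After GROUP BY (1 rows):
orders.code | max_yr
Z3 | 20
After ORDER BY (1 rows):
orders.code | max_yr
Z3 | 20

== RESULT ==
orders.code | max_yr
Z3 | 20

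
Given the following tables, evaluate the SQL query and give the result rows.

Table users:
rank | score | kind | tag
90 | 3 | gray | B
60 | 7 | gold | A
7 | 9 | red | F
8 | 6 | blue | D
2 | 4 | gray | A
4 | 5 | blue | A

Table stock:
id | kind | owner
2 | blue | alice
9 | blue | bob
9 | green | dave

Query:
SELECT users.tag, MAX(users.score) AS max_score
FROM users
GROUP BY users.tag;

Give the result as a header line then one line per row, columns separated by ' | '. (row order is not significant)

After GROUP BY (4 rows):
users.tag | max_score
B | 3
A | 7
F | 9
D | 6

== RESULT ==
users.tag | max_score
B | 3
A | 7
F | 9
D | 6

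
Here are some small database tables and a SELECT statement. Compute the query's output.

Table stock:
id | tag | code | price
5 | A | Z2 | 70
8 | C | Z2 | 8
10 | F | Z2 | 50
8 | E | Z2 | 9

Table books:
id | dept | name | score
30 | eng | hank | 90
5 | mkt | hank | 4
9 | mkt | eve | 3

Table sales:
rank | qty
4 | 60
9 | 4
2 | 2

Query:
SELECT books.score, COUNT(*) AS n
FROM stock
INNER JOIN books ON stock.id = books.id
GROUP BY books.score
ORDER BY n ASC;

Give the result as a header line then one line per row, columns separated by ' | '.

After JOIN books (1 rows):
stock.id | stock.tag | stock.code | stock.price | books.id | books.dept | books.name | books.score
5 | A | Z2 | 70 | 5 | mkt | hank | 4
After GROUP BY (1 rows):
books.score | n
4 | 1
After ORDER BY (1 rows):
books.score | n
4 | 1

== RESULT ==
books.score | n
4 | 1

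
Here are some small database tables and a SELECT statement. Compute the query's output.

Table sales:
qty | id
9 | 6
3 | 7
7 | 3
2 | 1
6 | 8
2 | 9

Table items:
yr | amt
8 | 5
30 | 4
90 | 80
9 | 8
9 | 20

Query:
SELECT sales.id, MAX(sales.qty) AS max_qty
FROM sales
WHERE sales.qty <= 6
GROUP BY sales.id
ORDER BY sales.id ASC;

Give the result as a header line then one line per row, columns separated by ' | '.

== RESULT ==
sales.id | max_qty
1 | 2
7 | 3
8 | 6
9 | 2

Derivation:
After WHERE (4 rows):
sales.qty | sales.id
3 | 7
2 | 1
6 | 8
2 | 9
After GROUP BY (4 rows):
sales.id | max_qty
7 | 3
1 | 2
8 | 6
9 | 2
After ORDER BY (4 rows):
sales.id | max_qty
1 | 2
7 | 3
8 | 6
9 | 2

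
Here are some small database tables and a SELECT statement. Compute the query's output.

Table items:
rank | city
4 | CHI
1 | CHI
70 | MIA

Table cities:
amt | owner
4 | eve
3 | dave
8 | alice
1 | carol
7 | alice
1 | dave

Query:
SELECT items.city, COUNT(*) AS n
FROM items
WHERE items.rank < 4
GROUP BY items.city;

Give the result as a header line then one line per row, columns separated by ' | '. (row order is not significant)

After WHERE (1 rows):
items.rank | items.city
1 | CHI
After GROUP BY (1 rows):
items.city | n
CHI | 1

== RESULT ==
items.city | n
CHI | 1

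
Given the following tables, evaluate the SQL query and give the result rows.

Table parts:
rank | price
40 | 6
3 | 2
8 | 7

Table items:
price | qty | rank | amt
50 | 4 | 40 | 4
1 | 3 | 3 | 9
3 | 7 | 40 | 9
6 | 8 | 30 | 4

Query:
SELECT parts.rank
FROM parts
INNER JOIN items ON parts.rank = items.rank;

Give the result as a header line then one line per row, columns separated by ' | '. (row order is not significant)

After JOIN items (3 rows):
parts.rank | parts.price | items.price | items.qty | items.rank | items.amt
40 | 6 | 50 | 4 | 40 | 4
40 | 6 | 3 | 7 | 40 | 9
3 | 2 | 1 | 3 | 3 | 9
After SELECT (3 rows):
parts.rank
40
40
3

== RESULT ==
parts.rank
40
40
3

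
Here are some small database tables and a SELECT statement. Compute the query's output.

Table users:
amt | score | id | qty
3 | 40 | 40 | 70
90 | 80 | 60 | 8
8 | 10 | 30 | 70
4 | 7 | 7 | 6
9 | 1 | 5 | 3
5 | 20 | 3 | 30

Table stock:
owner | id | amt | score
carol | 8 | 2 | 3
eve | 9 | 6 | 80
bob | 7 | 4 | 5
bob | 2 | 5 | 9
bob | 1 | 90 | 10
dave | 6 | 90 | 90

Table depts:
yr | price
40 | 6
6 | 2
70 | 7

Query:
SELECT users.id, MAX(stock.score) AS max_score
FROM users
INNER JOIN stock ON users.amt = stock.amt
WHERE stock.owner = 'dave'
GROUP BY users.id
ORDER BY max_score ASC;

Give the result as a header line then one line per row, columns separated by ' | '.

After JOIN stock (4 rows):
users.amt | users.score | users.id | users.qty | stock.owner | stock.id | stock.amt | stock.score
90 | 80 | 60 | 8 | bob | 1 | 90 | 10
90 | 80 | 60 | 8 | dave | 6 | 90 | 90
4 | 7 | 7 | 6 | bob | 7 | 4 | 5
5 | 20 | 3 | 30 | bob | 2 | 5 | 9
After WHERE (1 rows):
users.amt | users.score | users.id | users.qty | stock.owner | stock.id | stock.amt | stock.score
90 | 80 | 60 | 8 | dave | 6 | 90 | 90
After GROUP BY (1 rows):
users.id | max_score
60 | 90
After ORDER BY (1 rows):
users.id | max_score
60 | 90

== RESULT ==
users.id | max_score
60 | 90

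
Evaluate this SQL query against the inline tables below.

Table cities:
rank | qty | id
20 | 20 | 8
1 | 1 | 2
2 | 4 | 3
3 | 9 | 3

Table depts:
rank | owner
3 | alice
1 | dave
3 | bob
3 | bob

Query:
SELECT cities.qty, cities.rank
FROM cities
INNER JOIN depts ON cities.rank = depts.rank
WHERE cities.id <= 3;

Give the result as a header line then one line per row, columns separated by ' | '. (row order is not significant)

After JOIN depts (4 rows):
cities.rank | cities.qty | cities.id | depts.rank | depts.owner
1 | 1 | 2 | 1 | dave
3 | 9 | 3 | 3 | alice
3 | 9 | 3 | 3 | bob
3 | 9 | 3 | 3 | bob
After WHERE (4 rows):
cities.rank | cities.qty | cities.id | depts.rank | depts.owner
1 | 1 | 2 | 1 | dave
3 | 9 | 3 | 3 | alice
3 | 9 | 3 | 3 | bob
3 | 9 | 3 | 3 | bob
After SELECT (4 rows):
cities.qty | cities.rank
1 | 1
9 | 3
9 | 3
9 | 3

== RESULT ==
cities.qty | cities.rank
1 | 1
9 | 3
9 | 3
9 | 3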